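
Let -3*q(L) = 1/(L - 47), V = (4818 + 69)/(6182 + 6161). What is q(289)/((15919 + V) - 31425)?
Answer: 12343/138945997146 ≈ 8.8833e-8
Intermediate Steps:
V = 4887/12343 ≈ 0.39593
q(L) = -1/(3*(-47 + L)) (q(L) = -1/(3*(L - 47)) = -1/(3*(-47 + L)))
q(289)/((15919 + V) - 31425) = (-1/(-141 + 3*289))/((15919 + 4887/12343) - 31425) = (-1/(-141 + 867))/(196493104/12343 - 31425) = (-1/726)/(-191385671/12343) = -1*1/726*(-12343/191385671) = -1/726*(-12343/191385671) = 12343/138945997146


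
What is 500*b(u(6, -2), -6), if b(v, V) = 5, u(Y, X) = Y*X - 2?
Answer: 2500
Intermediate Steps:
u(Y, X) = -2 + X*Y (u(Y, X) = X*Y - 2 = -2 + X*Y)
500*b(u(6, -2), -6) = 500*5 = 2500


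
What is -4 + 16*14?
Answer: 220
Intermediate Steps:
-4 + 16*14 = -4 + 224 = 220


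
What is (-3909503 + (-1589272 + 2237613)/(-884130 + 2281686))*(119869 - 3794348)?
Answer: 20076429956165308633/1397556 ≈ 1.4365e+13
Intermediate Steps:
(-3909503 + (-1589272 + 2237613)/(-884130 + 2281686))*(119869 - 3794348) = (-3909503 + 648341/1397556)*(-3674479) = -5463748726327/1397556*(-3674479) = 20076429956165308633/1397556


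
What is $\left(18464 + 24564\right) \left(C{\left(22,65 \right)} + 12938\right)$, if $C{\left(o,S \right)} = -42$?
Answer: $554889088$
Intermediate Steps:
$\left(18464 + 24564\right) \left(C{\left(22,65 \right)} + 12938\right) = \left(18464 + 24564\right) \left(-42 + 12938\right) = 43028 \cdot 12896 = 554889088$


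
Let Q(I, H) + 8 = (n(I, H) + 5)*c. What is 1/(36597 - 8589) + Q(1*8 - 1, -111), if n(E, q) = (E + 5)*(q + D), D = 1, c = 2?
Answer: -73885103/28008 ≈ -2638.0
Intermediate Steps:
n(E, q) = (1 + q)*(5 + E) (n(E, q) = (E + 5)*(q + 1) = (5 + E)*(1 + q) = (1 + q)*(5 + E))
Q(I, H) = 12 + 2*I + 10*H + 2*H*I (Q(I, H) = -8 + ((5 + I + 5*H + I*H) + 5)*2 = -8 + ((5 + I + 5*H + H*I) + 5)*2 = -8 + (10 + I + 5*H + H*I)*2 = -8 + (20 + 2*I + 10*H + 2*H*I) = 12 + 2*I + 10*H + 2*H*I)
1/(36597 - 8589) + Q(1*8 - 1, -111) = 1/(36597 - 8589) + (12 + 2*(1*8 - 1) + 10*(-111) + 2*(-111)*(1*8 - 1)) = 1/28008 + (12 + 2*(8 - 1) - 1110 + 2*(-111)*(8 - 1)) = 1/28008 + (12 + 2*7 - 1110 + 2*(-111)*7) = 1/28008 + (12 + 14 - 1110 - 1554) = 1/28008 - 2638 = -73885103/28008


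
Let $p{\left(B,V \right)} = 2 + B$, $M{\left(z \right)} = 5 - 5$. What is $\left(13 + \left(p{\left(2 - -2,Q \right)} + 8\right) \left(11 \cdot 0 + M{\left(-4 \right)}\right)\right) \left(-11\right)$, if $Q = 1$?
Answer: $-143$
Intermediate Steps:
$M{\left(z \right)} = 0$ ($M{\left(z \right)} = 5 - 5 = 0$)
$\left(13 + \left(p{\left(2 - -2,Q \right)} + 8\right) \left(11 \cdot 0 + M{\left(-4 \right)}\right)\right) \left(-11\right) = \left(13 + \left(\left(2 + \left(2 - -2\right)\right) + 8\right) \left(11 \cdot 0 + 0\right)\right) \left(-11\right) = \left(13 + \left(\left(2 + \left(2 + 2\right)\right) + 8\right) \left(0 + 0\right)\right) \left(-11\right) = \left(13 + \left(\left(2 + 4\right) + 8\right) 0\right) \left(-11\right) = \left(13 + \left(6 + 8\right) 0\right) \left(-11\right) = \left(13 + 14 \cdot 0\right) \left(-11\right) = \left(13 + 0\right) \left(-11\right) = 13 \left(-11\right) = -143$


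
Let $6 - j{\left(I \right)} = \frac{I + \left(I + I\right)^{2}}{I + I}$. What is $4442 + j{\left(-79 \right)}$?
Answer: $\frac{9211}{2} \approx 4605.5$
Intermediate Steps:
$j{\left(I \right)} = 6 - \frac{I + 4 I^{2}}{2 I}$ ($j{\left(I \right)} = 6 - \frac{I + \left(I + I\right)^{2}}{I + I} = 6 - \frac{I + \left(2 I\right)^{2}}{2 I} = 6 - \left(I + 4 I^{2}\right) \frac{1}{2 I} = 6 - \frac{I + 4 I^{2}}{2 I}$)
$4442 + j{\left(-79 \right)} = 4442 + \left(\frac{11}{2} - -158\right) = 4442 + \left(\frac{11}{2} + 158\right) = 4442 + \frac{327}{2} = \frac{9211}{2}$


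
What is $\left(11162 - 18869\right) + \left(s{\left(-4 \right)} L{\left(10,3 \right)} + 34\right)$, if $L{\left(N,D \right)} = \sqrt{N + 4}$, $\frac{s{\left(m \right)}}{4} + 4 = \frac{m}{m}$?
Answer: $-7673 - 12 \sqrt{14} \approx -7717.9$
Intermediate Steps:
$s{\left(m \right)} = -12$ ($s{\left(m \right)} = -16 + 4 \frac{m}{m} = -16 + 4 \cdot 1 = -16 + 4 = -12$)
$L{\left(N,D \right)} = \sqrt{4 + N}$
$\left(11162 - 18869\right) + \left(s{\left(-4 \right)} L{\left(10,3 \right)} + 34\right) = \left(11162 - 18869\right) + \left(- 12 \sqrt{4 + 10} + 34\right) = -7707 + \left(- 12 \sqrt{14} + 34\right) = -7707 + \left(34 - 12 \sqrt{14}\right) = -7673 - 12 \sqrt{14}$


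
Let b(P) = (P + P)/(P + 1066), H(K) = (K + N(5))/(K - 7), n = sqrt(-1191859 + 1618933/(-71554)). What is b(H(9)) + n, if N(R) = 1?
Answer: 10/1071 + I*sqrt(16904166272966)/3766 ≈ 0.0093371 + 1091.7*I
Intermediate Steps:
n = I*sqrt(16904166272966)/3766 (n = sqrt(-1191859 + 1618933*(-1/71554)) = sqrt(-1191859 - 85207/3766) = sqrt(-4488626201/3766) = I*sqrt(16904166272966)/3766 ≈ 1091.7*I)
H(K) = (1 + K)/(-7 + K) (H(K) = (K + 1)/(K - 7) = (1 + K)/(-7 + K))
b(P) = 2*P/(1066 + P) (b(P) = (2*P)/(1066 + P) = 2*P/(1066 + P))
b(H(9)) + n = 2*((1 + 9)/(-7 + 9))/(1066 + (1 + 9)/(-7 + 9)) + I*sqrt(16904166272966)/3766 = 2*(10/2)/(1066 + 10/2) + I*sqrt(16904166272966)/3766 = 2*((1/2)*10)/(1066 + (1/2)*10) + I*sqrt(16904166272966)/3766 = 2*5/(1066 + 5) + I*sqrt(16904166272966)/3766 = 2*5/1071 + I*sqrt(16904166272966)/3766 = 2*5*(1/1071) + I*sqrt(16904166272966)/3766 = 10/1071 + I*sqrt(16904166272966)/3766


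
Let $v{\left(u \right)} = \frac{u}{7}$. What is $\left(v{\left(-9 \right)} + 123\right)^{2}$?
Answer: $\frac{725904}{49} \approx 14814.0$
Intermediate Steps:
$v{\left(u \right)} = \frac{u}{7}$ ($v{\left(u \right)} = u \frac{1}{7} = \frac{u}{7}$)
$\left(v{\left(-9 \right)} + 123\right)^{2} = \left(\frac{1}{7} \left(-9\right) + 123\right)^{2} = \left(- \frac{9}{7} + 123\right)^{2} = \left(\frac{852}{7}\right)^{2} = \frac{725904}{49}$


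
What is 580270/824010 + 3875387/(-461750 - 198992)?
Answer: -280994888153/54445801542 ≈ -5.1610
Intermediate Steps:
580270/824010 + 3875387/(-461750 - 198992) = 580270*(1/824010) + 3875387/(-660742) = 58027/82401 + 3875387*(-1/660742) = 58027/82401 - 3875387/660742 = -280994888153/54445801542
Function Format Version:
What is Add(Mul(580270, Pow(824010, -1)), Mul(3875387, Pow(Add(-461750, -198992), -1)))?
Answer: Rational(-280994888153, 54445801542) ≈ -5.1610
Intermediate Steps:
Add(Mul(580270, Pow(824010, -1)), Mul(3875387, Pow(Add(-461750, -198992), -1))) = Add(Mul(580270, Rational(1, 824010)), Mul(3875387, Pow(-660742, -1))) = Add(Rational(58027, 82401), Mul(3875387, Rational(-1, 660742))) = Add(Rational(58027, 82401), Rational(-3875387, 660742)) = Rational(-280994888153, 54445801542)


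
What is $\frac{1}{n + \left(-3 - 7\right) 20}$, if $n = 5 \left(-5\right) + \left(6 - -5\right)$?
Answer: $- \frac{1}{214} \approx -0.0046729$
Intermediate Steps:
$n = -14$ ($n = -25 + \left(6 + 5\right) = -25 + 11 = -14$)
$\frac{1}{n + \left(-3 - 7\right) 20} = \frac{1}{-14 + \left(-3 - 7\right) 20} = \frac{1}{-14 - 200} = \frac{1}{-214} = - \frac{1}{214}$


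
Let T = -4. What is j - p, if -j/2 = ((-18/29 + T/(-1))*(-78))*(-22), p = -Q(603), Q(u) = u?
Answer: -318849/29 ≈ -10995.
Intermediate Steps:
p = -603 (p = -1*603 = -603)
j = -336336/29 (j = -2*(-18/29 - 4/(-1))*(-78)*(-22) = -2*(-18*1/29 - 4*(-1))*(-78)*(-22) = -2*(-18/29 + 4)*(-78)*(-22) = -2*(98/29)*(-78)*(-22) = -(-15288)*(-22)/29 = -2*168168/29 = -336336/29 ≈ -11598.)
j - p = -336336/29 - 1*(-603) = -336336/29 + 603 = -318849/29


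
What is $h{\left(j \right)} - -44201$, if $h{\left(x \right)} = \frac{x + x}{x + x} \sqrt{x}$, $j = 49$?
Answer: $44208$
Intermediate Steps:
$h{\left(x \right)} = \sqrt{x}$ ($h{\left(x \right)} = \frac{2 x}{2 x} \sqrt{x} = 2 x \frac{1}{2 x} \sqrt{x} = 1 \sqrt{x} = \sqrt{x}$)
$h{\left(j \right)} - -44201 = \sqrt{49} - -44201 = 7 + 44201 = 44208$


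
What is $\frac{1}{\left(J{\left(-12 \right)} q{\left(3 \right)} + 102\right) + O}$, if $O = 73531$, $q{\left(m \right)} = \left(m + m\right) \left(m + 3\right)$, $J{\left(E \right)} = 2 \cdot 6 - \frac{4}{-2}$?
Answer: $\frac{1}{74137} \approx 1.3489 \cdot 10^{-5}$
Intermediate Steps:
$J{\left(E \right)} = 14$ ($J{\left(E \right)} = 12 - -2 = 12 + 2 = 14$)
$q{\left(m \right)} = 2 m \left(3 + m\right)$
$\frac{1}{\left(J{\left(-12 \right)} q{\left(3 \right)} + 102\right) + O} = \frac{1}{\left(14 \cdot 2 \cdot 3 \left(3 + 3\right) + 102\right) + 73531} = \frac{1}{\left(14 \cdot 2 \cdot 3 \cdot 6 + 102\right) + 73531} = \frac{1}{\left(14 \cdot 36 + 102\right) + 73531} = \frac{1}{\left(504 + 102\right) + 73531} = \frac{1}{606 + 73531} = \frac{1}{74137}$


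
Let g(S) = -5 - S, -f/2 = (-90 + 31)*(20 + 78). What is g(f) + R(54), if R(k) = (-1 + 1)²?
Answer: -11569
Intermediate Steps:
f = 11564 (f = -2*(-90 + 31)*(20 + 78) = -(-118)*98 = -2*(-5782) = 11564)
R(k) = 0 (R(k) = 0² = 0)
g(f) + R(54) = (-5 - 1*11564) + 0 = (-5 - 11564) + 0 = -11569 + 0 = -11569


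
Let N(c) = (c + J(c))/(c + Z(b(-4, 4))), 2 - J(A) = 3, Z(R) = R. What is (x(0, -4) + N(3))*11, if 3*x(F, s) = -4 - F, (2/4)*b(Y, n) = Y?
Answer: -286/15 ≈ -19.067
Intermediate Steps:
b(Y, n) = 2*Y
J(A) = -1 (J(A) = 2 - 1*3 = 2 - 3 = -1)
x(F, s) = -4/3 - F/3 (x(F, s) = (-4 - F)/3 = -4/3 - F/3)
N(c) = (-1 + c)/(-8 + c) (N(c) = (c - 1)/(c + 2*(-4)) = (-1 + c)/(c - 8) = (-1 + c)/(-8 + c))
(x(0, -4) + N(3))*11 = ((-4/3 - ⅓*0) + (-1 + 3)/(-8 + 3))*11 = ((-4/3 + 0) + 2/(-5))*11 = (-4/3 - ⅕*2)*11 = (-4/3 - ⅖)*11 = -26/15*11 = -286/15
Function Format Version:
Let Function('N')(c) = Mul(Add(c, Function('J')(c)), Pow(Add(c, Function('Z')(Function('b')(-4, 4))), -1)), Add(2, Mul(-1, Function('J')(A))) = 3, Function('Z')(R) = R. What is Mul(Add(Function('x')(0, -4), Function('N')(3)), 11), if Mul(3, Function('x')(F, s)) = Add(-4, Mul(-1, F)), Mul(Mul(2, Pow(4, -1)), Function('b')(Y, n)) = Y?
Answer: Rational(-286, 15) ≈ -19.067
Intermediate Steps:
Function('b')(Y, n) = Mul(2, Y)
Function('J')(A) = -1 (Function('J')(A) = Add(2, Mul(-1, 3)) = Add(2, -3) = -1)
Function('x')(F, s) = Add(Rational(-4, 3), Mul(Rational(-1, 3), F)) (Function('x')(F, s) = Mul(Rational(1, 3), Add(-4, Mul(-1, F))) = Add(Rational(-4, 3), Mul(Rational(-1, 3), F)))
Function('N')(c) = Mul(Pow(Add(-8, c), -1), Add(-1, c)) (Function('N')(c) = Mul(Add(c, -1), Pow(Add(c, Mul(2, -4)), -1)) = Mul(Add(-1, c), Pow(Add(c, -8), -1)) = Mul(Add(-1, c), Pow(Add(-8, c), -1)) = Mul(Pow(Add(-8, c), -1), Add(-1, c)))
Mul(Add(Function('x')(0, -4), Function('N')(3)), 11) = Mul(Add(Add(Rational(-4, 3), Mul(Rational(-1, 3), 0)), Mul(Pow(Add(-8, 3), -1), Add(-1, 3))), 11) = Mul(Add(Add(Rational(-4, 3), 0), Mul(Pow(-5, -1), 2)), 11) = Mul(Add(Rational(-4, 3), Mul(Rational(-1, 5), 2)), 11) = Mul(Add(Rational(-4, 3), Rational(-2, 5)), 11) = Mul(Rational(-26, 15), 11) = Rational(-286, 15)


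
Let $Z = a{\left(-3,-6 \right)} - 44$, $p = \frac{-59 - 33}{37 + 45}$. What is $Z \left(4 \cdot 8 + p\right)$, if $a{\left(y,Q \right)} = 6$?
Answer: $- \frac{48108}{41} \approx -1173.4$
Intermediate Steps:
$p = - \frac{46}{41}$ ($p = - \frac{92}{82} = \left(-92\right) \frac{1}{82} = - \frac{46}{41} \approx -1.122$)
$Z = -38$ ($Z = 6 - 44 = -38$)
$Z \left(4 \cdot 8 + p\right) = - 38 \left(4 \cdot 8 - \frac{46}{41}\right) = - 38 \left(32 - \frac{46}{41}\right) = \left(-38\right) \frac{1266}{41} = - \frac{48108}{41}$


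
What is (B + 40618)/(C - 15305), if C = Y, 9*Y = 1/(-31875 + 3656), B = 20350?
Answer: -3871025982/971756539 ≈ -3.9835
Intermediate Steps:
Y = -1/253971 (Y = 1/(9*(-31875 + 3656)) = (⅑)/(-28219) = (⅑)*(-1/28219) = -1/253971 ≈ -3.9375e-6)
C = -1/253971 ≈ -3.9375e-6
(B + 40618)/(C - 15305) = (20350 + 40618)/(-1/253971 - 15305) = 60968/(-3887026156/253971) = 60968*(-253971/3887026156) = -3871025982/971756539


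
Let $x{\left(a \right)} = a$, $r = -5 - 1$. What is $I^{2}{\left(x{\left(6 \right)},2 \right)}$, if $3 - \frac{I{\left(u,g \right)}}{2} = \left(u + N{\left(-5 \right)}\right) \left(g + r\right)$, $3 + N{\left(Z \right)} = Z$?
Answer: $100$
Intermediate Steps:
$N{\left(Z \right)} = -3 + Z$
$r = -6$ ($r = -5 - 1 = -6$)
$I{\left(u,g \right)} = 6 - 2 \left(-8 + u\right) \left(-6 + g\right)$ ($I{\left(u,g \right)} = 6 - 2 \left(u - 8\right) \left(g - 6\right) = 6 - 2 \left(u - 8\right) \left(-6 + g\right) = 6 - 2 \left(-8 + u\right) \left(-6 + g\right)$)
$I^{2}{\left(x{\left(6 \right)},2 \right)} = \left(-90 + 12 \cdot 6 + 16 \cdot 2 - 4 \cdot 6\right)^{2} = \left(-90 + 72 + 32 - 24\right)^{2} = \left(-10\right)^{2} = 100$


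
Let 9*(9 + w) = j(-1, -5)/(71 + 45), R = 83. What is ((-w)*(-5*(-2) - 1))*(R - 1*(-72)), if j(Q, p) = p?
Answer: 1457155/116 ≈ 12562.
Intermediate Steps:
w = -9401/1044 (w = -9 + (-5/(71 + 45))/9 = -9 + (-5/116)/9 = -9 + (-5*1/116)/9 = -9 + (⅑)*(-5/116) = -9 - 5/1044 = -9401/1044 ≈ -9.0048)
((-w)*(-5*(-2) - 1))*(R - 1*(-72)) = ((-1*(-9401/1044))*(-5*(-2) - 1))*(83 - 1*(-72)) = (9401*(10 - 1)/1044)*(83 + 72) = ((9401/1044)*9)*155 = (9401/116)*155 = 1457155/116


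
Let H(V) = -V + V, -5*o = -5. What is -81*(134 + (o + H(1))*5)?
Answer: -11259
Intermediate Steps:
o = 1 (o = -⅕*(-5) = 1)
H(V) = 0
-81*(134 + (o + H(1))*5) = -81*(134 + (1 + 0)*5) = -81*(134 + 1*5) = -81*(134 + 5) = -81*139 = -11259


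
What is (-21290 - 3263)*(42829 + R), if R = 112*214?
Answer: -1640066741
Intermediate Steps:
R = 23968
(-21290 - 3263)*(42829 + R) = (-21290 - 3263)*(42829 + 23968) = -24553*66797 = -1640066741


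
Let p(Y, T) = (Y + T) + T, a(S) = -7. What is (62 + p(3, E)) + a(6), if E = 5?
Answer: 68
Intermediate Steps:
p(Y, T) = Y + 2*T (p(Y, T) = (T + Y) + T = Y + 2*T)
(62 + p(3, E)) + a(6) = (62 + (3 + 2*5)) - 7 = (62 + (3 + 10)) - 7 = (62 + 13) - 7 = 75 - 7 = 68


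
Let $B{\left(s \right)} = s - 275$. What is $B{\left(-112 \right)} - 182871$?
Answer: $-183258$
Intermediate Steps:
$B{\left(s \right)} = -275 + s$
$B{\left(-112 \right)} - 182871 = \left(-275 - 112\right) - 182871 = -387 + \left(-226995 + 44124\right) = -387 - 182871 = -183258$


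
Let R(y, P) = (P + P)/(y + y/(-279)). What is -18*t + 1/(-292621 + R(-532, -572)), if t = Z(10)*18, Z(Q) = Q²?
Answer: -175272482790487/5409644530 ≈ -32400.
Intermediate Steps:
t = 1800 (t = 10²*18 = 100*18 = 1800)
R(y, P) = 279*P/(139*y) (R(y, P) = (2*P)/(y + y*(-1/279)) = (2*P)/(y - y/279) = (2*P)/((278*y/279)) = (2*P)*(279/(278*y)) = 279*P/(139*y))
-18*t + 1/(-292621 + R(-532, -572)) = -18*1800 + 1/(-292621 + (279/139)*(-572)/(-532)) = -32400 + 1/(-292621 + (279/139)*(-572)*(-1/532)) = -32400 + 1/(-292621 + 39897/18487) = -32400 + 1/(-5409644530/18487) = -32400 - 18487/5409644530 = -175272482790487/5409644530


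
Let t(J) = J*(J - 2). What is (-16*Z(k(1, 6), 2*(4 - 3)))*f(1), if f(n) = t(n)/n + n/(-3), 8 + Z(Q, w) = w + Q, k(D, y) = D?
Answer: -320/3 ≈ -106.67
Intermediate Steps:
Z(Q, w) = -8 + Q + w (Z(Q, w) = -8 + (w + Q) = -8 + (Q + w) = -8 + Q + w)
t(J) = J*(-2 + J)
f(n) = -2 + 2*n/3 (f(n) = (n*(-2 + n))/n + n/(-3) = (-2 + n) + n*(-⅓) = (-2 + n) - n/3 = -2 + 2*n/3)
(-16*Z(k(1, 6), 2*(4 - 3)))*f(1) = (-16*(-8 + 1 + 2*(4 - 3)))*(-2 + (⅔)*1) = (-16*(-8 + 1 + 2*1))*(-2 + ⅔) = -16*(-8 + 1 + 2)*(-4/3) = -16*(-5)*(-4/3) = 80*(-4/3) = -320/3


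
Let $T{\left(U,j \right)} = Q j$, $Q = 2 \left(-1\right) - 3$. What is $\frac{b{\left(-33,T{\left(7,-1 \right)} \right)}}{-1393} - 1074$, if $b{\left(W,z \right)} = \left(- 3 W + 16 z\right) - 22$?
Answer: $- \frac{1496239}{1393} \approx -1074.1$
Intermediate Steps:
$Q = -5$ ($Q = -2 - 3 = -5$)
$T{\left(U,j \right)} = - 5 j$
$b{\left(W,z \right)} = -22 - 3 W + 16 z$
$\frac{b{\left(-33,T{\left(7,-1 \right)} \right)}}{-1393} - 1074 = \frac{-22 - -99 + 16 \left(\left(-5\right) \left(-1\right)\right)}{-1393} - 1074 = \left(-22 + 99 + 16 \cdot 5\right) \left(- \frac{1}{1393}\right) - 1074 = \left(-22 + 99 + 80\right) \left(- \frac{1}{1393}\right) - 1074 = 157 \left(- \frac{1}{1393}\right) - 1074 = - \frac{157}{1393} - 1074 = - \frac{1496239}{1393}$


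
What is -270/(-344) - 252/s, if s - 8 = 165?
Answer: -19989/29756 ≈ -0.67176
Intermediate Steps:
s = 173 (s = 8 + 165 = 173)
-270/(-344) - 252/s = -270/(-344) - 252/173 = -270*(-1/344) - 252*1/173 = 135/172 - 252/173 = -19989/29756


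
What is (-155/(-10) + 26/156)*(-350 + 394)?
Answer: 2068/3 ≈ 689.33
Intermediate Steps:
(-155/(-10) + 26/156)*(-350 + 394) = (-155*(-⅒) + 26*(1/156))*44 = (31/2 + ⅙)*44 = (47/3)*44 = 2068/3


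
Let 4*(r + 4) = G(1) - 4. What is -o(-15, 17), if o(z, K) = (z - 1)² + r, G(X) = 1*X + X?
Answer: -503/2 ≈ -251.50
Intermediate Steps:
G(X) = 2*X (G(X) = X + X = 2*X)
r = -9/2 (r = -4 + (2*1 - 4)/4 = -4 + (2 - 4)/4 = -4 + (¼)*(-2) = -4 - ½ = -9/2 ≈ -4.5000)
o(z, K) = -9/2 + (-1 + z)² (o(z, K) = (z - 1)² - 9/2 = (-1 + z)² - 9/2 = -9/2 + (-1 + z)²)
-o(-15, 17) = -(-9/2 + (-1 - 15)²) = -(-9/2 + (-16)²) = -(-9/2 + 256) = -1*503/2 = -503/2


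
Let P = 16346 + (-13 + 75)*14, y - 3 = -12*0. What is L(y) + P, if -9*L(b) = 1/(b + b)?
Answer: 929555/54 ≈ 17214.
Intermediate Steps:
y = 3 (y = 3 - 12*0 = 3 + 0 = 3)
L(b) = -1/(18*b) (L(b) = -1/(9*(b + b)) = -1/(2*b)/9 = -1/(18*b))
P = 17214 (P = 16346 + 62*14 = 16346 + 868 = 17214)
L(y) + P = -1/18/3 + 17214 = -1/18*1/3 + 17214 = -1/54 + 17214 = 929555/54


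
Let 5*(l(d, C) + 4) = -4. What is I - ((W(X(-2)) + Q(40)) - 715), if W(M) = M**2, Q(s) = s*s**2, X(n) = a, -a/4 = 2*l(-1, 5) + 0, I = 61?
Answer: -1617464/25 ≈ -64699.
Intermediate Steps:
l(d, C) = -24/5 (l(d, C) = -4 + (1/5)*(-4) = -4 - 4/5 = -24/5)
a = 192/5 (a = -4*(2*(-24/5) + 0) = -4*(-48/5 + 0) = -4*(-48/5) = 192/5 ≈ 38.400)
X(n) = 192/5
Q(s) = s**3
I - ((W(X(-2)) + Q(40)) - 715) = 61 - (((192/5)**2 + 40**3) - 715) = 61 - ((36864/25 + 64000) - 715) = 61 - (1636864/25 - 715) = 61 - 1*1618989/25 = 61 - 1618989/25 = -1617464/25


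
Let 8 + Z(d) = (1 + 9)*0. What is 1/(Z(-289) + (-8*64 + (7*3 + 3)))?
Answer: -1/496 ≈ -0.0020161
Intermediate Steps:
Z(d) = -8 (Z(d) = -8 + (1 + 9)*0 = -8 + 10*0 = -8 + 0 = -8)
1/(Z(-289) + (-8*64 + (7*3 + 3))) = 1/(-8 + (-8*64 + (7*3 + 3))) = 1/(-8 + (-512 + (21 + 3))) = 1/(-8 + (-512 + 24)) = 1/(-8 - 488) = 1/(-496) = -1/496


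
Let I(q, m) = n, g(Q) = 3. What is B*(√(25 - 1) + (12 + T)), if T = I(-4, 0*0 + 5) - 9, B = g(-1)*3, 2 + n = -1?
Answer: 18*√6 ≈ 44.091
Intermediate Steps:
n = -3 (n = -2 - 1 = -3)
B = 9 (B = 3*3 = 9)
I(q, m) = -3
T = -12 (T = -3 - 9 = -12)
B*(√(25 - 1) + (12 + T)) = 9*(√(25 - 1) + (12 - 12)) = 9*(√24 + 0) = 9*(2*√6 + 0) = 9*(2*√6) = 18*√6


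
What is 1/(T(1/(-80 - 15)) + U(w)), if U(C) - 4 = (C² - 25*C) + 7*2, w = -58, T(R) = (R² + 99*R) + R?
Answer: 9025/43599301 ≈ 0.00020700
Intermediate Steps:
T(R) = R² + 100*R
U(C) = 18 + C² - 25*C (U(C) = 4 + ((C² - 25*C) + 7*2) = 4 + ((C² - 25*C) + 14) = 4 + (14 + C² - 25*C) = 18 + C² - 25*C)
1/(T(1/(-80 - 15)) + U(w)) = 1/((100 + 1/(-80 - 15))/(-80 - 15) + (18 + (-58)² - 25*(-58))) = 1/((100 + 1/(-95))/(-95) + (18 + 3364 + 1450)) = 1/(-(100 - 1/95)/95 + 4832) = 1/(-1/95*9499/95 + 4832) = 1/(-9499/9025 + 4832) = 1/(43599301/9025) = 9025/43599301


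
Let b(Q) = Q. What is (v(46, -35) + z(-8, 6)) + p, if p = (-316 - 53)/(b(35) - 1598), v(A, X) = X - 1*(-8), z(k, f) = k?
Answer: -18112/521 ≈ -34.764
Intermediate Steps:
v(A, X) = 8 + X (v(A, X) = X + 8 = 8 + X)
p = 123/521 (p = (-316 - 53)/(35 - 1598) = -369/(-1563) = -369*(-1/1563) = 123/521 ≈ 0.23608)
(v(46, -35) + z(-8, 6)) + p = ((8 - 35) - 8) + 123/521 = (-27 - 8) + 123/521 = -35 + 123/521 = -18112/521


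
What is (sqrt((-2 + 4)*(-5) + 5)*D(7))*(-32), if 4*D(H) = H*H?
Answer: -392*I*sqrt(5) ≈ -876.54*I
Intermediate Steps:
D(H) = H**2/4 (D(H) = (H*H)/4 = H**2/4)
(sqrt((-2 + 4)*(-5) + 5)*D(7))*(-32) = (sqrt((-2 + 4)*(-5) + 5)*((1/4)*7**2))*(-32) = (sqrt(2*(-5) + 5)*((1/4)*49))*(-32) = (sqrt(-10 + 5)*(49/4))*(-32) = (sqrt(-5)*(49/4))*(-32) = ((I*sqrt(5))*(49/4))*(-32) = (49*I*sqrt(5)/4)*(-32) = -392*I*sqrt(5)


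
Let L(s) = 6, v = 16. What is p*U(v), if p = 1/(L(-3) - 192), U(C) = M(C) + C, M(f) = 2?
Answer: -3/31 ≈ -0.096774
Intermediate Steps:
U(C) = 2 + C
p = -1/186 (p = 1/(6 - 192) = 1/(-186) = -1/186 ≈ -0.0053763)
p*U(v) = -(2 + 16)/186 = -1/186*18 = -3/31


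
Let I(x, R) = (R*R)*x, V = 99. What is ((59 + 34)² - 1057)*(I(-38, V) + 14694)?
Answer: -2715992448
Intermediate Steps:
I(x, R) = x*R² (I(x, R) = R²*x = x*R²)
((59 + 34)² - 1057)*(I(-38, V) + 14694) = ((59 + 34)² - 1057)*(-38*99² + 14694) = (93² - 1057)*(-38*9801 + 14694) = (8649 - 1057)*(-372438 + 14694) = 7592*(-357744) = -2715992448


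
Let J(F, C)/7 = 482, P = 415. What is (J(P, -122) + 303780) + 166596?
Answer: 473750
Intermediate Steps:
J(F, C) = 3374 (J(F, C) = 7*482 = 3374)
(J(P, -122) + 303780) + 166596 = (3374 + 303780) + 166596 = 307154 + 166596 = 473750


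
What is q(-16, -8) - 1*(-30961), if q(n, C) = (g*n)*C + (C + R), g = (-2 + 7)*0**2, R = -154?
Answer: 30799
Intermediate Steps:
g = 0 (g = 5*0 = 0)
q(n, C) = -154 + C (q(n, C) = (0*n)*C + (C - 154) = 0*C + (-154 + C) = 0 + (-154 + C) = -154 + C)
q(-16, -8) - 1*(-30961) = (-154 - 8) - 1*(-30961) = -162 + 30961 = 30799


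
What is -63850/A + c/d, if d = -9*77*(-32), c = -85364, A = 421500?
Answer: -31164053/7789320 ≈ -4.0009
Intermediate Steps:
d = 22176 (d = -693*(-32) = 22176)
-63850/A + c/d = -63850/421500 - 85364/22176 = -63850*1/421500 - 85364*1/22176 = -1277/8430 - 21341/5544 = -31164053/7789320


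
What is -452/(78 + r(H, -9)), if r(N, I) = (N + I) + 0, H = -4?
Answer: -452/65 ≈ -6.9538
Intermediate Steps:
r(N, I) = I + N (r(N, I) = (I + N) + 0 = I + N)
-452/(78 + r(H, -9)) = -452/(78 + (-9 - 4)) = -452/(78 - 13) = -452/65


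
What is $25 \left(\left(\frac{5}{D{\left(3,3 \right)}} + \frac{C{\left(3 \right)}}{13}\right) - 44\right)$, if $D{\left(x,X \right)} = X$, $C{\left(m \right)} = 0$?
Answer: $- \frac{3175}{3} \approx -1058.3$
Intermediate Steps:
$25 \left(\left(\frac{5}{D{\left(3,3 \right)}} + \frac{C{\left(3 \right)}}{13}\right) - 44\right) = 25 \left(\left(\frac{5}{3} + \frac{0}{13}\right) - 44\right) = 25 \left(\left(5 \cdot \frac{1}{3} + 0 \cdot \frac{1}{13}\right) - 44\right) = 25 \left(\left(\frac{5}{3} + 0\right) - 44\right) = 25 \left(\frac{5}{3} - 44\right) = 25 \left(- \frac{127}{3}\right) = - \frac{3175}{3}$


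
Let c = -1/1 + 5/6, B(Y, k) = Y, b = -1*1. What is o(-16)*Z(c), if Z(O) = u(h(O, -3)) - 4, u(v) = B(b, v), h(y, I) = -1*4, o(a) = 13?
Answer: -65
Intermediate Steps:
b = -1
h(y, I) = -4
u(v) = -1
c = -⅙ (c = -1*1 + 5*(⅙) = -1 + ⅚ = -⅙ ≈ -0.16667)
Z(O) = -5 (Z(O) = -1 - 4 = -5)
o(-16)*Z(c) = 13*(-5) = -65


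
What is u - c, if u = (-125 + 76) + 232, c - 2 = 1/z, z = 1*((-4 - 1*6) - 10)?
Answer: 3621/20 ≈ 181.05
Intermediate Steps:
z = -20 (z = 1*((-4 - 6) - 10) = 1*(-10 - 10) = 1*(-20) = -20)
c = 39/20 (c = 2 + 1/(-20) = 2 - 1/20 = 39/20 ≈ 1.9500)
u = 183 (u = -49 + 232 = 183)
u - c = 183 - 1*39/20 = 183 - 39/20 = 3621/20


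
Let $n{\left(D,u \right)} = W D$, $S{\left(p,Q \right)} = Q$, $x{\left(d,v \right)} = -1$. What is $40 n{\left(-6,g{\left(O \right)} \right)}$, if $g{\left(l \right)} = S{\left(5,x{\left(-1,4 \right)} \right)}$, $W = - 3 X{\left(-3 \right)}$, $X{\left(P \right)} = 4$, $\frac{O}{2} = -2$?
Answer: $2880$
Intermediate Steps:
$O = -4$ ($O = 2 \left(-2\right) = -4$)
$W = -12$ ($W = \left(-3\right) 4 = -12$)
$g{\left(l \right)} = -1$
$n{\left(D,u \right)} = - 12 D$
$40 n{\left(-6,g{\left(O \right)} \right)} = 40 \left(\left(-12\right) \left(-6\right)\right) = 40 \cdot 72 = 2880$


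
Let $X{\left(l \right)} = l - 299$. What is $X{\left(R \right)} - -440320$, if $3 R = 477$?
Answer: $440180$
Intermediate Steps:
$R = 159$ ($R = \frac{1}{3} \cdot 477 = 159$)
$X{\left(l \right)} = -299 + l$ ($X{\left(l \right)} = l - 299 = -299 + l$)
$X{\left(R \right)} - -440320 = \left(-299 + 159\right) - -440320 = -140 + 440320 = 440180$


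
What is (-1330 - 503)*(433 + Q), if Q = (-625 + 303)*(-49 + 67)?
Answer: 9830379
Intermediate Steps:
Q = -5796 (Q = -322*18 = -5796)
(-1330 - 503)*(433 + Q) = (-1330 - 503)*(433 - 5796) = -1833*(-5363) = 9830379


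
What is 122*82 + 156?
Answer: 10160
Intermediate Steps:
122*82 + 156 = 10004 + 156 = 10160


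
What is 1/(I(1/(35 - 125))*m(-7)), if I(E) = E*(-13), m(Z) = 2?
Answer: 45/13 ≈ 3.4615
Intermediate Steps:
I(E) = -13*E
1/(I(1/(35 - 125))*m(-7)) = 1/(-13/(35 - 125)*2) = 1/(-13/(-90)*2) = 1/(-13*(-1/90)*2) = 1/((13/90)*2) = 1/(13/45) = 45/13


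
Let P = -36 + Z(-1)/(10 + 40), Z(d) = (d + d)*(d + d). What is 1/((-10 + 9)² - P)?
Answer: 25/923 ≈ 0.027086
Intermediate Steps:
Z(d) = 4*d² (Z(d) = (2*d)*(2*d) = 4*d²)
P = -898/25 (P = -36 + (4*(-1)²)/(10 + 40) = -36 + (4*1)/50 = -36 + (1/50)*4 = -36 + 2/25 = -898/25 ≈ -35.920)
1/((-10 + 9)² - P) = 1/((-10 + 9)² - 1*(-898/25)) = 1/((-1)² + 898/25) = 1/(1 + 898/25) = 1/(923/25) = 25/923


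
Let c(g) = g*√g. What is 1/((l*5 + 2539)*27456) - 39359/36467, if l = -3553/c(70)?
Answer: -11945624296899221573/11067890114730261384 + 2261*√70/110365188100128 ≈ -1.0793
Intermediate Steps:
c(g) = g^(3/2)
l = -3553*√70/4900 ≈ -6.0666
1/((l*5 + 2539)*27456) - 39359/36467 = 1/((-3553*√70/4900*5 + 2539)*27456) - 39359/36467 = (1/27456)/(-3553*√70/980 + 2539) - 39359*1/36467 = (1/27456)/(2539 - 3553*√70/980) - 39359/36467 = 1/(27456*(2539 - 3553*√70/980)) - 39359/36467 = -39359/36467 + 1/(27456*(2539 - 3553*√70/980))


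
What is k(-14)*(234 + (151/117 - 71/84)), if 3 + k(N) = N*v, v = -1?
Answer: 8448473/3276 ≈ 2578.9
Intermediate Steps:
k(N) = -3 - N (k(N) = -3 + N*(-1) = -3 - N)
k(-14)*(234 + (151/117 - 71/84)) = (-3 - 1*(-14))*(234 + (151/117 - 71/84)) = (-3 + 14)*(234 + (151*(1/117) - 71*1/84)) = 11*(234 + (151/117 - 71/84)) = 11*(234 + 1459/3276) = 11*(768043/3276) = 8448473/3276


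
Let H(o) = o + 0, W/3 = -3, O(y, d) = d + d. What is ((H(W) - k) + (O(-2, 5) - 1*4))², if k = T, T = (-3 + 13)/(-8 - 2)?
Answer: 4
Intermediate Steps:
O(y, d) = 2*d
W = -9 (W = 3*(-3) = -9)
T = -1 (T = 10/(-10) = 10*(-⅒) = -1)
H(o) = o
k = -1
((H(W) - k) + (O(-2, 5) - 1*4))² = ((-9 - 1*(-1)) + (2*5 - 1*4))² = ((-9 + 1) + (10 - 4))² = (-8 + 6)² = (-2)² = 4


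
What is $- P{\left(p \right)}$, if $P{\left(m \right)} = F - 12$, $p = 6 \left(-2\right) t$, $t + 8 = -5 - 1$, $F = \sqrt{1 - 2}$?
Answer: $12 - i \approx 12.0 - 1.0 i$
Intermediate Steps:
$F = i$ ($F = \sqrt{-1} = i \approx 1.0 i$)
$t = -14$ ($t = -8 - 6 = -14$)
$p = 168$ ($p = 6 \left(-2\right) \left(-14\right) = \left(-12\right) \left(-14\right) = 168$)
$P{\left(m \right)} = -12 + i$ ($P{\left(m \right)} = i - 12 = -12 + i$)
$- P{\left(p \right)} = - (-12 + i) = 12 - i$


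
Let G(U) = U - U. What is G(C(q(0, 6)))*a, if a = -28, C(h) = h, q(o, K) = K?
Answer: 0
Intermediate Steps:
G(U) = 0
G(C(q(0, 6)))*a = 0*(-28) = 0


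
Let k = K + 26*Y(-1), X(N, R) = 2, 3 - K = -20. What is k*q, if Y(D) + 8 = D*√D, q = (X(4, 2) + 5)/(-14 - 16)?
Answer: 259/6 + 91*I/15 ≈ 43.167 + 6.0667*I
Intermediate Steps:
K = 23 (K = 3 - 1*(-20) = 3 + 20 = 23)
q = -7/30 (q = (2 + 5)/(-14 - 16) = 7/(-30) = 7*(-1/30) = -7/30 ≈ -0.23333)
Y(D) = -8 + D^(3/2) (Y(D) = -8 + D*√D = -8 + D^(3/2))
k = -185 - 26*I (k = 23 + 26*(-8 + (-1)^(3/2)) = 23 + 26*(-8 - I) = 23 + (-208 - 26*I) = -185 - 26*I ≈ -185.0 - 26.0*I)
k*q = (-185 - 26*I)*(-7/30) = 259/6 + 91*I/15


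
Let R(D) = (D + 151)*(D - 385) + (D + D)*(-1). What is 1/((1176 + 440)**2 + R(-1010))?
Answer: 1/3811781 ≈ 2.6234e-7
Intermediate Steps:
R(D) = -2*D + (-385 + D)*(151 + D) (R(D) = (151 + D)*(-385 + D) + (2*D)*(-1) = (-385 + D)*(151 + D) - 2*D = -2*D + (-385 + D)*(151 + D))
1/((1176 + 440)**2 + R(-1010)) = 1/((1176 + 440)**2 + (-58135 + (-1010)**2 - 236*(-1010))) = 1/(1616**2 + (-58135 + 1020100 + 238360)) = 1/(2611456 + 1200325) = 1/3811781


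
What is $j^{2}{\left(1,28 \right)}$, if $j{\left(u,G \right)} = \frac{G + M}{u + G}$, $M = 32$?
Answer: $\frac{3600}{841} \approx 4.2806$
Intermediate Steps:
$j{\left(u,G \right)} = \frac{32 + G}{G + u}$ ($j{\left(u,G \right)} = \frac{G + 32}{u + G} = \frac{32 + G}{G + u}$)
$j^{2}{\left(1,28 \right)} = \left(\frac{32 + 28}{28 + 1}\right)^{2} = \left(\frac{1}{29} \cdot 60\right)^{2} = \left(\frac{60}{29}\right)^{2} = \frac{3600}{841}$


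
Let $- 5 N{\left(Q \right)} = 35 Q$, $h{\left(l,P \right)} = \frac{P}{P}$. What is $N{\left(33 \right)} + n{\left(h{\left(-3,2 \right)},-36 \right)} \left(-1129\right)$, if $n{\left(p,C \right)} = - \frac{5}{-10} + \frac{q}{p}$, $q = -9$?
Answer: $\frac{18731}{2} \approx 9365.5$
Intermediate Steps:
$h{\left(l,P \right)} = 1$
$N{\left(Q \right)} = - 7 Q$ ($N{\left(Q \right)} = - \frac{35 Q}{5} = - 7 Q$)
$n{\left(p,C \right)} = \frac{1}{2} - \frac{9}{p}$ ($n{\left(p,C \right)} = - \frac{5}{-10} - \frac{9}{p} = \left(-5\right) \left(- \frac{1}{10}\right) - \frac{9}{p} = \frac{1}{2} - \frac{9}{p}$)
$N{\left(33 \right)} + n{\left(h{\left(-3,2 \right)},-36 \right)} \left(-1129\right) = \left(-7\right) 33 + \frac{-18 + 1}{2 \cdot 1} \left(-1129\right) = -231 + \frac{1}{2} \cdot 1 \left(-17\right) \left(-1129\right) = -231 - - \frac{19193}{2} = -231 + \frac{19193}{2} = \frac{18731}{2}$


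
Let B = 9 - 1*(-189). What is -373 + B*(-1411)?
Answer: -279751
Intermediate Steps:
B = 198 (B = 9 + 189 = 198)
-373 + B*(-1411) = -373 + 198*(-1411) = -373 - 279378 = -279751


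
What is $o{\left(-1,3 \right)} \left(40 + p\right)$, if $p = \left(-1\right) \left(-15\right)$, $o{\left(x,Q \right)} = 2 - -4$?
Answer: $330$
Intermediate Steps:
$o{\left(x,Q \right)} = 6$ ($o{\left(x,Q \right)} = 2 + 4 = 6$)
$p = 15$
$o{\left(-1,3 \right)} \left(40 + p\right) = 6 \left(40 + 15\right) = 6 \cdot 55 = 330$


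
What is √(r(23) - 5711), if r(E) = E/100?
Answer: 3*I*√63453/10 ≈ 75.57*I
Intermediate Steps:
r(E) = E/100 (r(E) = E*(1/100) = E/100)
√(r(23) - 5711) = √((1/100)*23 - 5711) = √(23/100 - 5711) = √(-571077/100) = 3*I*√63453/10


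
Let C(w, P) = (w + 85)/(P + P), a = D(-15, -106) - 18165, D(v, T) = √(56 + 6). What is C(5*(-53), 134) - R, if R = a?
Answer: 1217010/67 - √62 ≈ 18156.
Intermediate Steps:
D(v, T) = √62
a = -18165 + √62 (a = √62 - 18165 = -18165 + √62 ≈ -18157.)
C(w, P) = (85 + w)/(2*P) (C(w, P) = (85 + w)/((2*P)) = (85 + w)*(1/(2*P)) = (85 + w)/(2*P))
R = -18165 + √62 ≈ -18157.
C(5*(-53), 134) - R = (½)*(85 + 5*(-53))/134 - (-18165 + √62) = (½)*(1/134)*(85 - 265) + (18165 - √62) = (½)*(1/134)*(-180) + (18165 - √62) = -45/67 + (18165 - √62) = 1217010/67 - √62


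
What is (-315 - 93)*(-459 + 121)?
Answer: 137904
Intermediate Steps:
(-315 - 93)*(-459 + 121) = -408*(-338) = 137904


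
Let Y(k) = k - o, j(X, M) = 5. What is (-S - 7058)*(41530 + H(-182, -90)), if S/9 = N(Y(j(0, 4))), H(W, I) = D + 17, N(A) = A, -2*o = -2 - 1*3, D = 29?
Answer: -294378868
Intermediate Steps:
o = 5/2 (o = -(-2 - 1*3)/2 = -(-2 - 3)/2 = -1/2*(-5) = 5/2 ≈ 2.5000)
Y(k) = -5/2 + k (Y(k) = k - 1*5/2 = k - 5/2 = -5/2 + k)
H(W, I) = 46 (H(W, I) = 29 + 17 = 46)
S = 45/2 (S = 9*(-5/2 + 5) = 9*(5/2) = 45/2 ≈ 22.500)
(-S - 7058)*(41530 + H(-182, -90)) = (-1*45/2 - 7058)*(41530 + 46) = (-45/2 - 7058)*41576 = -14161/2*41576 = -294378868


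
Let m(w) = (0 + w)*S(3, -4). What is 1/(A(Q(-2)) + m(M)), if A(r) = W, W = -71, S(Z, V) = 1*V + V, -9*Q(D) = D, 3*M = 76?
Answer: -3/821 ≈ -0.0036541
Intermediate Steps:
M = 76/3 (M = (⅓)*76 = 76/3 ≈ 25.333)
Q(D) = -D/9
S(Z, V) = 2*V (S(Z, V) = V + V = 2*V)
A(r) = -71
m(w) = -8*w (m(w) = (0 + w)*(2*(-4)) = w*(-8) = -8*w)
1/(A(Q(-2)) + m(M)) = 1/(-71 - 8*76/3) = 1/(-71 - 608/3) = 1/(-821/3) = -3/821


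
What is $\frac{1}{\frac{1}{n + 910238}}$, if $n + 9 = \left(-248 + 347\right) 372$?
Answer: $947057$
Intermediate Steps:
$n = 36819$ ($n = -9 + \left(-248 + 347\right) 372 = -9 + 99 \cdot 372 = -9 + 36828 = 36819$)
$\frac{1}{\frac{1}{n + 910238}} = \frac{1}{\frac{1}{36819 + 910238}} = \frac{1}{\frac{1}{947057}} = 947057$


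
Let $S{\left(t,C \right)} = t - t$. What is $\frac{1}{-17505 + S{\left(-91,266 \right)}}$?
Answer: $- \frac{1}{17505} \approx -5.7127 \cdot 10^{-5}$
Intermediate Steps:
$S{\left(t,C \right)} = 0$
$\frac{1}{-17505 + S{\left(-91,266 \right)}} = \frac{1}{-17505 + 0} = \frac{1}{-17505} = - \frac{1}{17505}$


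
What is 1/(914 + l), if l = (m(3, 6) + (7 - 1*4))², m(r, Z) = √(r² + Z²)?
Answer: 242/233851 - 9*√5/467702 ≈ 0.00099182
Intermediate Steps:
m(r, Z) = √(Z² + r²)
l = (3 + 3*√5)² (l = (√(6² + 3²) + (7 - 1*4))² = (√(36 + 9) + (7 - 4))² = (√45 + 3)² = (3*√5 + 3)² = (3 + 3*√5)² ≈ 94.249)
1/(914 + l) = 1/(914 + (54 + 18*√5)) = 1/(968 + 18*√5)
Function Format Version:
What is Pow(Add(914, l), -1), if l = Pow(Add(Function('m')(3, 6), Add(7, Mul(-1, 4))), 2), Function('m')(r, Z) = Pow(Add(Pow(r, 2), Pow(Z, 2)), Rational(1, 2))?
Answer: Add(Rational(242, 233851), Mul(Rational(-9, 467702), Pow(5, Rational(1, 2)))) ≈ 0.00099182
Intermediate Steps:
Function('m')(r, Z) = Pow(Add(Pow(Z, 2), Pow(r, 2)), Rational(1, 2))
l = Pow(Add(3, Mul(3, Pow(5, Rational(1, 2)))), 2) (l = Pow(Add(Pow(Add(Pow(6, 2), Pow(3, 2)), Rational(1, 2)), Add(7, Mul(-1, 4))), 2) = Pow(Add(Pow(Add(36, 9), Rational(1, 2)), Add(7, -4)), 2) = Pow(Add(Pow(45, Rational(1, 2)), 3), 2) = Pow(Add(Mul(3, Pow(5, Rational(1, 2))), 3), 2) = Pow(Add(3, Mul(3, Pow(5, Rational(1, 2)))), 2) ≈ 94.249)
Pow(Add(914, l), -1) = Pow(Add(914, Add(54, Mul(18, Pow(5, Rational(1, 2))))), -1) = Pow(Add(968, Mul(18, Pow(5, Rational(1, 2)))), -1)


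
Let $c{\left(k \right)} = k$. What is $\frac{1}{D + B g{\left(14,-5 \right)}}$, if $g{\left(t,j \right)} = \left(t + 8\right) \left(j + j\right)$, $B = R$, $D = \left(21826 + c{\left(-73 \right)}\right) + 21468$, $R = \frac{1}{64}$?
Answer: $\frac{16}{691481} \approx 2.3139 \cdot 10^{-5}$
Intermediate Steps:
$R = \frac{1}{64} \approx 0.015625$
$D = 43221$ ($D = \left(21826 - 73\right) + 21468 = 21753 + 21468 = 43221$)
$B = \frac{1}{64} \approx 0.015625$
$g{\left(t,j \right)} = 2 j \left(8 + t\right)$ ($g{\left(t,j \right)} = \left(8 + t\right) 2 j = 2 j \left(8 + t\right)$)
$\frac{1}{D + B g{\left(14,-5 \right)}} = \frac{1}{43221 + \frac{2 \left(-5\right) \left(8 + 14\right)}{64}} = \frac{1}{43221 + \frac{2 \left(-5\right) 22}{64}} = \frac{1}{43221 + \frac{1}{64} \left(-220\right)} = \frac{1}{43221 - \frac{55}{16}} = \frac{1}{\frac{691481}{16}} = \frac{16}{691481}$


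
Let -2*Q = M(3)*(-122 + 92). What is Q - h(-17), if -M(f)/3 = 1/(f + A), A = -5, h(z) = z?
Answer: 79/2 ≈ 39.500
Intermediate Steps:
M(f) = -3/(-5 + f) (M(f) = -3/(f - 5) = -3/(-5 + f))
Q = 45/2 (Q = -(-3/(-5 + 3))*(-122 + 92)/2 = -(-3/(-2))*(-30)/2 = -(-3*(-½))*(-30)/2 = -3*(-30)/4 = -½*(-45) = 45/2 ≈ 22.500)
Q - h(-17) = 45/2 - 1*(-17) = 45/2 + 17 = 79/2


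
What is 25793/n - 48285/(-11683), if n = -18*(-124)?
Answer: 409111739/26076456 ≈ 15.689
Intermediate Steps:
n = 2232
25793/n - 48285/(-11683) = 25793/2232 - 48285/(-11683) = 25793*(1/2232) - 48285*(-1/11683) = 25793/2232 + 48285/11683 = 409111739/26076456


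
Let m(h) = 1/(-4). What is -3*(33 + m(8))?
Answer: -393/4 ≈ -98.250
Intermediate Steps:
m(h) = -¼
-3*(33 + m(8)) = -3*(33 - ¼) = -3*131/4 = -393/4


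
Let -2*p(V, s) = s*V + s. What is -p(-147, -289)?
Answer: 21097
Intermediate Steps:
p(V, s) = -s/2 - V*s/2 (p(V, s) = -(s*V + s)/2 = -(V*s + s)/2 = -(s + V*s)/2 = -s/2 - V*s/2)
-p(-147, -289) = -(-1)*(-289)*(1 - 147)/2 = -(-1)*(-289)*(-146)/2 = -1*(-21097) = 21097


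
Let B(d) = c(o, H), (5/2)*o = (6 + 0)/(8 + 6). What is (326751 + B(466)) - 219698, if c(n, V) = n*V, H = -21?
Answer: 535247/5 ≈ 1.0705e+5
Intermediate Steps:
o = 6/35 (o = 2*((6 + 0)/(8 + 6))/5 = 2*(6/14)/5 = 2*(6*(1/14))/5 = (⅖)*(3/7) = 6/35 ≈ 0.17143)
c(n, V) = V*n
B(d) = -18/5 (B(d) = -21*6/35 = -18/5)
(326751 + B(466)) - 219698 = (326751 - 18/5) - 219698 = 1633737/5 - 219698 = 535247/5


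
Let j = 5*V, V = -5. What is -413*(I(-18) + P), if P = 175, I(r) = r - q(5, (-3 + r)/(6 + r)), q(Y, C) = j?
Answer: -75166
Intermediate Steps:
j = -25 (j = 5*(-5) = -25)
q(Y, C) = -25
I(r) = 25 + r (I(r) = r - 1*(-25) = r + 25 = 25 + r)
-413*(I(-18) + P) = -413*((25 - 18) + 175) = -413*(7 + 175) = -413*182 = -75166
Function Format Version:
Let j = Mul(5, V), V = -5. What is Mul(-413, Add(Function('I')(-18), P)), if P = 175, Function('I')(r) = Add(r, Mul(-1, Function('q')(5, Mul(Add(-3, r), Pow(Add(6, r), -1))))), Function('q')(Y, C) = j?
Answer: -75166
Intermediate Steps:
j = -25 (j = Mul(5, -5) = -25)
Function('q')(Y, C) = -25
Function('I')(r) = Add(25, r) (Function('I')(r) = Add(r, Mul(-1, -25)) = Add(r, 25) = Add(25, r))
Mul(-413, Add(Function('I')(-18), P)) = Mul(-413, Add(Add(25, -18), 175)) = Mul(-413, Add(7, 175)) = Mul(-413, 182) = -75166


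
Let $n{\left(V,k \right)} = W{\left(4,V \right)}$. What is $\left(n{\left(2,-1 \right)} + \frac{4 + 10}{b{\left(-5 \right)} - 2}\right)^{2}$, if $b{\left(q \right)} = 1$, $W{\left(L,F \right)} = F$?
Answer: $144$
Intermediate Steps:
$n{\left(V,k \right)} = V$
$\left(n{\left(2,-1 \right)} + \frac{4 + 10}{b{\left(-5 \right)} - 2}\right)^{2} = \left(2 + \frac{4 + 10}{1 - 2}\right)^{2} = \left(2 + \frac{14}{-1}\right)^{2} = \left(2 + 14 \left(-1\right)\right)^{2} = \left(2 - 14\right)^{2} = \left(-12\right)^{2} = 144$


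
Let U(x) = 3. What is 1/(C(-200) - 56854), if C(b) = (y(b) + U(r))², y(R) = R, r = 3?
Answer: -1/18045 ≈ -5.5417e-5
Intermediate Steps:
C(b) = (3 + b)² (C(b) = (b + 3)² = (3 + b)²)
1/(C(-200) - 56854) = 1/((3 - 200)² - 56854) = 1/((-197)² - 56854) = 1/(38809 - 56854) = 1/(-18045) = -1/18045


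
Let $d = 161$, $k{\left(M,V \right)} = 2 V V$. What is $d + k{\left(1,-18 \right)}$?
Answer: $809$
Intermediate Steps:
$k{\left(M,V \right)} = 2 V^{2}$
$d + k{\left(1,-18 \right)} = 161 + 2 \left(-18\right)^{2} = 161 + 2 \cdot 324 = 161 + 648 = 809$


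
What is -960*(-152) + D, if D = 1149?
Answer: 147069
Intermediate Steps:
-960*(-152) + D = -960*(-152) + 1149 = 145920 + 1149 = 147069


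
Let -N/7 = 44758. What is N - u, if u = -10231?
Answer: -303075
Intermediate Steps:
N = -313306 (N = -7*44758 = -313306)
N - u = -313306 - 1*(-10231) = -313306 + 10231 = -303075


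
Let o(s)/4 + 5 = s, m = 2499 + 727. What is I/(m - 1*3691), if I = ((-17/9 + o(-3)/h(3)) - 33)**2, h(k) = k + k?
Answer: -131044/37665 ≈ -3.4792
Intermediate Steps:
m = 3226
o(s) = -20 + 4*s
h(k) = 2*k
I = 131044/81 (I = ((-17/9 + (-20 + 4*(-3))/((2*3))) - 33)**2 = ((-17*1/9 + (-20 - 12)/6) - 33)**2 = ((-17/9 - 32*1/6) - 33)**2 = ((-17/9 - 16/3) - 33)**2 = (-65/9 - 33)**2 = (-362/9)**2 = 131044/81 ≈ 1617.8)
I/(m - 1*3691) = 131044/(81*(3226 - 1*3691)) = 131044/(81*(3226 - 3691)) = (131044/81)/(-465) = (131044/81)*(-1/465) = -131044/37665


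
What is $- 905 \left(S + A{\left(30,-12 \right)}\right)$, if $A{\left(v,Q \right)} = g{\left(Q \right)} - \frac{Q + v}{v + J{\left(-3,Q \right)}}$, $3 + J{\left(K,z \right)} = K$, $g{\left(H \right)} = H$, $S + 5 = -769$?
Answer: $\frac{2848035}{4} \approx 7.1201 \cdot 10^{5}$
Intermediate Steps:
$S = -774$ ($S = -5 - 769 = -774$)
$J{\left(K,z \right)} = -3 + K$
$A{\left(v,Q \right)} = Q - \frac{Q + v}{-6 + v}$ ($A{\left(v,Q \right)} = Q - \frac{Q + v}{v - 6} = Q - \frac{Q + v}{-6 + v}$)
$- 905 \left(S + A{\left(30,-12 \right)}\right) = - 905 \left(-774 + \frac{\left(-1\right) 30 - -84 - 360}{-6 + 30}\right) = - 905 \left(-774 + \frac{-30 + 84 - 360}{24}\right) = - 905 \left(-774 + \frac{1}{24} \left(-306\right)\right) = - 905 \left(-774 - \frac{51}{4}\right) = \left(-905\right) \left(- \frac{3147}{4}\right) = \frac{2848035}{4}$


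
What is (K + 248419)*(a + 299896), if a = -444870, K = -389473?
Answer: 20449162596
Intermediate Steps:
(K + 248419)*(a + 299896) = (-389473 + 248419)*(-444870 + 299896) = -141054*(-144974) = 20449162596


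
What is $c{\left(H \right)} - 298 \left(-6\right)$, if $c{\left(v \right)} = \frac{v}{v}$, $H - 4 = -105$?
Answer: $1789$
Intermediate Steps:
$H = -101$ ($H = 4 - 105 = -101$)
$c{\left(v \right)} = 1$
$c{\left(H \right)} - 298 \left(-6\right) = 1 - 298 \left(-6\right) = 1 - -1788 = 1 + 1788 = 1789$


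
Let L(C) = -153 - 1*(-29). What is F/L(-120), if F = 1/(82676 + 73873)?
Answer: -1/19412076 ≈ -5.1514e-8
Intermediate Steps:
L(C) = -124 (L(C) = -153 + 29 = -124)
F = 1/156549 ≈ 6.3878e-6
F/L(-120) = (1/156549)/(-124) = (1/156549)*(-1/124) = -1/19412076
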